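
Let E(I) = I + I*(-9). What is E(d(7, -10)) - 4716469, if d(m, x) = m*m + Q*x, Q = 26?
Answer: -4714781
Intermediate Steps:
d(m, x) = m² + 26*x (d(m, x) = m*m + 26*x = m² + 26*x)
E(I) = -8*I (E(I) = I - 9*I = -8*I)
E(d(7, -10)) - 4716469 = -8*(7² + 26*(-10)) - 4716469 = -8*(49 - 260) - 4716469 = -8*(-211) - 4716469 = 1688 - 4716469 = -4714781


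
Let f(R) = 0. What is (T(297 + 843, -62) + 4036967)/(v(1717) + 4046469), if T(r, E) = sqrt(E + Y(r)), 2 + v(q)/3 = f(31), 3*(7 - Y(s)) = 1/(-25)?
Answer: 4036967/4046463 + 2*I*sqrt(3093)/60696945 ≈ 0.99765 + 1.8325e-6*I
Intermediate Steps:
Y(s) = 526/75 (Y(s) = 7 - 1/3/(-25) = 7 - 1/3*(-1/25) = 7 + 1/75 = 526/75)
v(q) = -6 (v(q) = -6 + 3*0 = -6 + 0 = -6)
T(r, E) = sqrt(526/75 + E) (T(r, E) = sqrt(E + 526/75) = sqrt(526/75 + E))
(T(297 + 843, -62) + 4036967)/(v(1717) + 4046469) = (sqrt(1578 + 225*(-62))/15 + 4036967)/(-6 + 4046469) = (sqrt(1578 - 13950)/15 + 4036967)/4046463 = (sqrt(-12372)/15 + 4036967)*(1/4046463) = ((2*I*sqrt(3093))/15 + 4036967)*(1/4046463) = (2*I*sqrt(3093)/15 + 4036967)*(1/4046463) = (4036967 + 2*I*sqrt(3093)/15)*(1/4046463) = 4036967/4046463 + 2*I*sqrt(3093)/60696945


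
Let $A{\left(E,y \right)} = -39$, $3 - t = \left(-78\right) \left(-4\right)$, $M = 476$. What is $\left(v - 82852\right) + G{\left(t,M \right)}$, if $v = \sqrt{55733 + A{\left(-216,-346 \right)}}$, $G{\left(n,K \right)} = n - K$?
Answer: $-83637 + \sqrt{55694} \approx -83401.0$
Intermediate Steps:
$t = -309$ ($t = 3 - \left(-78\right) \left(-4\right) = 3 - 312 = -309$)
$v = \sqrt{55694}$ ($v = \sqrt{55733 - 39} = \sqrt{55694} \approx 236.0$)
$\left(v - 82852\right) + G{\left(t,M \right)} = \left(\sqrt{55694} - 82852\right) - 785 = \left(-82852 + \sqrt{55694}\right) - 785 = -83637 + \sqrt{55694}$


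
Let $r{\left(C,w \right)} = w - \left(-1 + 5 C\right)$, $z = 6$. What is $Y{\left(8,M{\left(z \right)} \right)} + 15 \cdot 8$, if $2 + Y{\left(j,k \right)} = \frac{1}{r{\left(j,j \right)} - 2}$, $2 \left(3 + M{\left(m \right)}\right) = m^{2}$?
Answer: $\frac{3893}{33} \approx 117.97$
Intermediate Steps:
$r{\left(C,w \right)} = 1 + w - 5 C$ ($r{\left(C,w \right)} = w - \left(-1 + 5 C\right) = 1 + w - 5 C$)
$M{\left(m \right)} = -3 + \frac{m^{2}}{2}$
$Y{\left(j,k \right)} = -2 + \frac{1}{-1 - 4 j}$ ($Y{\left(j,k \right)} = -2 + \frac{1}{\left(1 + j - 5 j\right) - 2} = -2 + \frac{1}{\left(1 - 4 j\right) - 2} = -2 + \frac{1}{-1 - 4 j}$)
$Y{\left(8,M{\left(z \right)} \right)} + 15 \cdot 8 = \frac{3 + 8 \cdot 8}{-1 - 32} + 15 \cdot 8 = \frac{3 + 64}{-1 - 32} + 120 = \frac{1}{-33} \cdot 67 + 120 = \left(- \frac{1}{33}\right) 67 + 120 = - \frac{67}{33} + 120 = \frac{3893}{33}$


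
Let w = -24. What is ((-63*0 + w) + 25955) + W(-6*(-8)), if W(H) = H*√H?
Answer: 25931 + 192*√3 ≈ 26264.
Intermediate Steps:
W(H) = H^(3/2)
((-63*0 + w) + 25955) + W(-6*(-8)) = ((-63*0 - 24) + 25955) + (-6*(-8))^(3/2) = ((0 - 24) + 25955) + 48^(3/2) = (-24 + 25955) + 192*√3 = 25931 + 192*√3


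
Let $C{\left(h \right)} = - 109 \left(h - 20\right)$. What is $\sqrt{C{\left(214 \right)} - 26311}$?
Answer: $3 i \sqrt{5273} \approx 217.85 i$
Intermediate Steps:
$C{\left(h \right)} = 2180 - 109 h$ ($C{\left(h \right)} = - 109 \left(-20 + h\right) = 2180 - 109 h$)
$\sqrt{C{\left(214 \right)} - 26311} = \sqrt{\left(2180 - 23326\right) - 26311} = \sqrt{-21146 - 26311} = \sqrt{-47457} = 3 i \sqrt{5273}$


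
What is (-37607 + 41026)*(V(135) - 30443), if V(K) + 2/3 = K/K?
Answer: -312250432/3 ≈ -1.0408e+8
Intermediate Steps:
V(K) = 1/3 (V(K) = -2/3 + K/K = -2/3 + 1 = 1/3)
(-37607 + 41026)*(V(135) - 30443) = (-37607 + 41026)*(1/3 - 30443) = 3419*(-91328/3) = -312250432/3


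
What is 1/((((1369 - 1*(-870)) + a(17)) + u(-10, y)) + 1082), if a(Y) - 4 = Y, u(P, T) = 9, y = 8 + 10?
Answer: 1/3351 ≈ 0.00029842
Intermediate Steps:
y = 18
a(Y) = 4 + Y
1/((((1369 - 1*(-870)) + a(17)) + u(-10, y)) + 1082) = 1/((((1369 - 1*(-870)) + (4 + 17)) + 9) + 1082) = 1/((((1369 + 870) + 21) + 9) + 1082) = 1/(((2239 + 21) + 9) + 1082) = 1/((2260 + 9) + 1082) = 1/(2269 + 1082) = 1/3351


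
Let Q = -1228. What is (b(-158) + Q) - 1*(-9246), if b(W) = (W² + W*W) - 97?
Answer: 57849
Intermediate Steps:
b(W) = -97 + 2*W² (b(W) = (W² + W²) - 97 = 2*W² - 97 = -97 + 2*W²)
(b(-158) + Q) - 1*(-9246) = ((-97 + 2*(-158)²) - 1228) - 1*(-9246) = ((-97 + 2*24964) - 1228) + 9246 = ((-97 + 49928) - 1228) + 9246 = (49831 - 1228) + 9246 = 48603 + 9246 = 57849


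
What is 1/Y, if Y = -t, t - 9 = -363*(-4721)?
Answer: -1/1713732 ≈ -5.8352e-7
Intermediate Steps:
t = 1713732 (t = 9 - 363*(-4721) = 9 + 1713723 = 1713732)
Y = -1713732 (Y = -1*1713732 = -1713732)
1/Y = 1/(-1713732) = -1/1713732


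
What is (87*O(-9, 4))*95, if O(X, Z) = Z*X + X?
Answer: -371925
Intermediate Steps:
O(X, Z) = X + X*Z (O(X, Z) = X*Z + X = X + X*Z)
(87*O(-9, 4))*95 = (87*(-9*(1 + 4)))*95 = (87*(-9*5))*95 = (87*(-45))*95 = -3915*95 = -371925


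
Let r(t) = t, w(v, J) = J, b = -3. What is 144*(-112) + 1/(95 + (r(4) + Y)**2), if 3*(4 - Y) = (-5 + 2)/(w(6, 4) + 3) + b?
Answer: -141136079/8751 ≈ -16128.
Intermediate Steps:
Y = 36/7 (Y = 4 - ((-5 + 2)/(4 + 3) - 3)/3 = 4 - (-3/7 - 3)/3 = 4 - 1/3*(-24/7) = 4 + 8/7 = 36/7 ≈ 5.1429)
144*(-112) + 1/(95 + (r(4) + Y)**2) = 144*(-112) + 1/(95 + (4 + 36/7)**2) = -16128 + 1/(95 + (64/7)**2) = -16128 + 1/(95 + 4096/49) = -16128 + 1/(8751/49) = -16128 + 49/8751 = -141136079/8751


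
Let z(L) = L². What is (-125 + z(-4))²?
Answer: 11881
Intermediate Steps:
(-125 + z(-4))² = (-125 + (-4)²)² = (-125 + 16)² = (-109)² = 11881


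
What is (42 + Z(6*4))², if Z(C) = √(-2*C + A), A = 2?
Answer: (42 + I*√46)² ≈ 1718.0 + 569.72*I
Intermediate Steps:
Z(C) = √(2 - 2*C) (Z(C) = √(-2*C + 2) = √(2 - 2*C))
(42 + Z(6*4))² = (42 + √(2 - 12*4))² = (42 + √(2 - 2*24))² = (42 + √(2 - 48))² = (42 + √(-46))² = (42 + I*√46)²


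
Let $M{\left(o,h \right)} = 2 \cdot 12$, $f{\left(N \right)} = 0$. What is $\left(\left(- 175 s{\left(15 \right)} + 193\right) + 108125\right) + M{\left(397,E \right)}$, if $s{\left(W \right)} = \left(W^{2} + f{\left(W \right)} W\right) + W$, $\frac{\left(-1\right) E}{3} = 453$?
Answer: $66342$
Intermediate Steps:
$E = -1359$ ($E = \left(-3\right) 453 = -1359$)
$s{\left(W \right)} = W + W^{2}$ ($s{\left(W \right)} = \left(W^{2} + 0 W\right) + W = \left(W^{2} + 0\right) + W = W^{2} + W = W + W^{2}$)
$M{\left(o,h \right)} = 24$
$\left(\left(- 175 s{\left(15 \right)} + 193\right) + 108125\right) + M{\left(397,E \right)} = \left(\left(- 175 \cdot 15 \left(1 + 15\right) + 193\right) + 108125\right) + 24 = \left(\left(- 175 \cdot 15 \cdot 16 + 193\right) + 108125\right) + 24 = \left(\left(\left(-175\right) 240 + 193\right) + 108125\right) + 24 = \left(\left(-42000 + 193\right) + 108125\right) + 24 = \left(-41807 + 108125\right) + 24 = 66318 + 24 = 66342$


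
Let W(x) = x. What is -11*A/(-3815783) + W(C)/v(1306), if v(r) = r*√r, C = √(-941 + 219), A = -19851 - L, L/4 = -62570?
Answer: 2534719/3815783 + 19*I*√653/852818 ≈ 0.66427 + 0.00056932*I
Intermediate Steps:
L = -250280 (L = 4*(-62570) = -250280)
A = 230429 (A = -19851 - 1*(-250280) = -19851 + 250280 = 230429)
C = 19*I*√2 (C = √(-722) = 19*I*√2 ≈ 26.87*I)
v(r) = r^(3/2)
-11*A/(-3815783) + W(C)/v(1306) = -11*230429/(-3815783) + (19*I*√2)/(1306^(3/2)) = -2534719*(-1/3815783) + (19*I*√2)/((1306*√1306)) = 2534719/3815783 + (19*I*√2)*(√1306/1705636) = 2534719/3815783 + 19*I*√653/852818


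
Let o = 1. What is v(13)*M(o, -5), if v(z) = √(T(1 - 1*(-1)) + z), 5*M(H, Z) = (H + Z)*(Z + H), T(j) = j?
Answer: 16*√15/5 ≈ 12.394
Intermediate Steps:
M(H, Z) = (H + Z)²/5 (M(H, Z) = ((H + Z)*(Z + H))/5 = ((H + Z)*(H + Z))/5 = (H + Z)²/5)
v(z) = √(2 + z) (v(z) = √((1 - 1*(-1)) + z) = √((1 + 1) + z) = √(2 + z))
v(13)*M(o, -5) = √(2 + 13)*((1 - 5)²/5) = √15*((⅕)*(-4)²) = √15*((⅕)*16) = √15*(16/5) = 16*√15/5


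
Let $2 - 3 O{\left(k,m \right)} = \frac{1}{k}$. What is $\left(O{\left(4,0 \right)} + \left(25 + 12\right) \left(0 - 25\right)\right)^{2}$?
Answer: $\frac{123054649}{144} \approx 8.5455 \cdot 10^{5}$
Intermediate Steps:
$O{\left(k,m \right)} = \frac{2}{3} - \frac{1}{3 k}$
$\left(O{\left(4,0 \right)} + \left(25 + 12\right) \left(0 - 25\right)\right)^{2} = \left(\frac{-1 + 2 \cdot 4}{3 \cdot 4} + \left(25 + 12\right) \left(0 - 25\right)\right)^{2} = \left(\frac{1}{3} \cdot \frac{1}{4} \left(-1 + 8\right) + 37 \left(-25\right)\right)^{2} = \left(\frac{1}{3} \cdot \frac{1}{4} \cdot 7 - 925\right)^{2} = \left(\frac{7}{12} - 925\right)^{2} = \left(- \frac{11093}{12}\right)^{2} = \frac{123054649}{144}$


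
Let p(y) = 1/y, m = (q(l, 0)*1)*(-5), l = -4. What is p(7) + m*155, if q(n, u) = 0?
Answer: 1/7 ≈ 0.14286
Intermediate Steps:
m = 0 (m = (0*1)*(-5) = 0*(-5) = 0)
p(y) = 1/y
p(7) + m*155 = 1/7 + 0*155 = 1/7 + 0 = 1/7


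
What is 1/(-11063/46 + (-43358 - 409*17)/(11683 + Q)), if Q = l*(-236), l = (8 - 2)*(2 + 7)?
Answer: -2122/409719 ≈ -0.0051792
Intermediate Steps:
l = 54 (l = 6*9 = 54)
Q = -12744 (Q = 54*(-236) = -12744)
1/(-11063/46 + (-43358 - 409*17)/(11683 + Q)) = 1/(-11063/46 + (-43358 - 409*17)/(11683 - 12744)) = 1/(-11063*1/46 + (-43358 - 6953)/(-1061)) = 1/(-481/2 - 50311*(-1/1061)) = 1/(-481/2 + 50311/1061) = 1/(-409719/2122) = -2122/409719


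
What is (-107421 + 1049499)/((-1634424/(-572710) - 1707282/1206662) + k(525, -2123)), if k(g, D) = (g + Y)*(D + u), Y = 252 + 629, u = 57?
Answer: -162759847105893390/501852201864965363 ≈ -0.32432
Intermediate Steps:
Y = 881
k(g, D) = (57 + D)*(881 + g) (k(g, D) = (g + 881)*(D + 57) = (881 + g)*(57 + D) = (57 + D)*(881 + g))
(-107421 + 1049499)/((-1634424/(-572710) - 1707282/1206662) + k(525, -2123)) = (-107421 + 1049499)/((-1634424/(-572710) - 1707282/1206662) + (50217 + 57*525 + 881*(-2123) - 2123*525)) = 942078/((-1634424*(-1/572710) - 1707282*1/1206662) + (50217 + 29925 - 1870363 - 1114575)) = 942078/((817212/286355 - 853641/603331) - 2904796) = 942078/(248604964617/172766848505 - 2904796) = 942078/(-501852201864965363/172766848505) = 942078*(-172766848505/501852201864965363) = -162759847105893390/501852201864965363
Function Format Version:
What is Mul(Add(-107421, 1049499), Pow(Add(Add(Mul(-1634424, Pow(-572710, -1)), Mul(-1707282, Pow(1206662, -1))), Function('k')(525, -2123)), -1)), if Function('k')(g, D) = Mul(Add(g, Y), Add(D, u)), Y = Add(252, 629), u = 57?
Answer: Rational(-162759847105893390, 501852201864965363) ≈ -0.32432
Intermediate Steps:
Y = 881
Function('k')(g, D) = Mul(Add(57, D), Add(881, g)) (Function('k')(g, D) = Mul(Add(g, 881), Add(D, 57)) = Mul(Add(881, g), Add(57, D)) = Mul(Add(57, D), Add(881, g)))
Mul(Add(-107421, 1049499), Pow(Add(Add(Mul(-1634424, Pow(-572710, -1)), Mul(-1707282, Pow(1206662, -1))), Function('k')(525, -2123)), -1)) = Mul(Add(-107421, 1049499), Pow(Add(Add(Mul(-1634424, Pow(-572710, -1)), Mul(-1707282, Pow(1206662, -1))), Add(50217, Mul(57, 525), Mul(881, -2123), Mul(-2123, 525))), -1)) = Mul(942078, Pow(Add(Add(Mul(-1634424, Rational(-1, 572710)), Mul(-1707282, Rational(1, 1206662))), Add(50217, 29925, -1870363, -1114575)), -1)) = Mul(942078, Pow(Add(Add(Rational(817212, 286355), Rational(-853641, 603331)), -2904796), -1)) = Mul(942078, Pow(Add(Rational(248604964617, 172766848505), -2904796), -1)) = Mul(942078, Pow(Rational(-501852201864965363, 172766848505), -1)) = Mul(942078, Rational(-172766848505, 501852201864965363)) = Rational(-162759847105893390, 501852201864965363)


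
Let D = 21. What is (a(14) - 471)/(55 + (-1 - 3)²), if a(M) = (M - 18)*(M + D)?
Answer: -611/71 ≈ -8.6056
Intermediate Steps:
a(M) = (-18 + M)*(21 + M) (a(M) = (M - 18)*(M + 21) = (-18 + M)*(21 + M))
(a(14) - 471)/(55 + (-1 - 3)²) = ((-378 + 14² + 3*14) - 471)/(55 + (-1 - 3)²) = ((-378 + 196 + 42) - 471)/(55 + (-4)²) = (-140 - 471)/(55 + 16) = -611/71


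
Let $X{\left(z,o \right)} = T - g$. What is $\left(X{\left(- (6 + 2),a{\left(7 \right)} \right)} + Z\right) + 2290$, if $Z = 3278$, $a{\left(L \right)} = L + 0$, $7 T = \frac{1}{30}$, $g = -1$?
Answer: $\frac{1169491}{210} \approx 5569.0$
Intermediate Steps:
$T = \frac{1}{210}$ ($T = \frac{1}{7 \cdot 30} = \frac{1}{7} \cdot \frac{1}{30} = \frac{1}{210} \approx 0.0047619$)
$a{\left(L \right)} = L$
$X{\left(z,o \right)} = \frac{211}{210}$ ($X{\left(z,o \right)} = \frac{1}{210} - -1 = \frac{1}{210} + 1 = \frac{211}{210}$)
$\left(X{\left(- (6 + 2),a{\left(7 \right)} \right)} + Z\right) + 2290 = \left(\frac{211}{210} + 3278\right) + 2290 = \frac{688591}{210} + 2290 = \frac{1169491}{210}$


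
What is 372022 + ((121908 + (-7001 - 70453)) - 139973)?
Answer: 276503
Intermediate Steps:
372022 + ((121908 + (-7001 - 70453)) - 139973) = 372022 + ((121908 - 77454) - 139973) = 372022 + (44454 - 139973) = 372022 - 95519 = 276503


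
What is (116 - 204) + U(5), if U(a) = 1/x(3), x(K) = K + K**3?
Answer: -2639/30 ≈ -87.967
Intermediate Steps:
U(a) = 1/30 (U(a) = 1/(3 + 3**3) = 1/(3 + 27) = 1/30)
(116 - 204) + U(5) = (116 - 204) + 1/30 = -88 + 1/30 = -2639/30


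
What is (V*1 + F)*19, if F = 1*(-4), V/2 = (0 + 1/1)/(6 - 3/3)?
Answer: -342/5 ≈ -68.400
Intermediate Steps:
V = 2/5 (V = 2*((0 + 1/1)/(6 - 3/3)) = 2*((0 + 1*1)/(6 - 3*1/3)) = 2*((0 + 1)/(6 - 1)) = 2*(1/5) = 2/5 ≈ 0.40000)
F = -4
(V*1 + F)*19 = ((2/5)*1 - 4)*19 = (2/5 - 4)*19 = -18/5*19 = -342/5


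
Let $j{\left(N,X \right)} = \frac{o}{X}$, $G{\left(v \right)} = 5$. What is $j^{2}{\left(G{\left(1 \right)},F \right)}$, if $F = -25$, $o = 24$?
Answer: $\frac{576}{625} \approx 0.9216$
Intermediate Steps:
$j{\left(N,X \right)} = \frac{24}{X}$
$j^{2}{\left(G{\left(1 \right)},F \right)} = \left(\frac{24}{-25}\right)^{2} = \left(24 \left(- \frac{1}{25}\right)\right)^{2} = \left(- \frac{24}{25}\right)^{2} = \frac{576}{625}$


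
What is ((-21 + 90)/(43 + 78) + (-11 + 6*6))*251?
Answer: 776594/121 ≈ 6418.1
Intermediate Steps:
((-21 + 90)/(43 + 78) + (-11 + 6*6))*251 = (69/121 + (-11 + 36))*251 = (69*(1/121) + 25)*251 = (69/121 + 25)*251 = (3094/121)*251 = 776594/121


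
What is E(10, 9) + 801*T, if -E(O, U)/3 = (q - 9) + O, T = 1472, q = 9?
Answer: 1179042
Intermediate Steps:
E(O, U) = -3*O (E(O, U) = -3*((9 - 9) + O) = -3*(0 + O) = -3*O)
E(10, 9) + 801*T = -3*10 + 801*1472 = -30 + 1179072 = 1179042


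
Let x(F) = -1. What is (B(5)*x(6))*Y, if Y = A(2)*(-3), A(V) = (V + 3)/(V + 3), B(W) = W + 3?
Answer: 24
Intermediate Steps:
B(W) = 3 + W
A(V) = 1 (A(V) = (3 + V)/(3 + V) = 1)
Y = -3 (Y = 1*(-3) = -3)
(B(5)*x(6))*Y = ((3 + 5)*(-1))*(-3) = (8*(-1))*(-3) = -8*(-3) = 24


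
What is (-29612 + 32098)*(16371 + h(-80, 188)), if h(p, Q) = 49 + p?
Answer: 40621240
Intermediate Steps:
(-29612 + 32098)*(16371 + h(-80, 188)) = (-29612 + 32098)*(16371 + (49 - 80)) = 2486*(16371 - 31) = 2486*16340 = 40621240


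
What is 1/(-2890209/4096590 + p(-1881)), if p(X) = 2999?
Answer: 1365530/4094261067 ≈ 0.00033352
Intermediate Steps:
1/(-2890209/4096590 + p(-1881)) = 1/(-2890209/4096590 + 2999) = 1/(-2890209*1/4096590 + 2999) = 1/(-963403/1365530 + 2999) = 1/(4094261067/1365530) = 1365530/4094261067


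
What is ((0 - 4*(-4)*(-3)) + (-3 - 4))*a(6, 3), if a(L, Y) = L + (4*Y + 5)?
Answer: -1265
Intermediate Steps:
a(L, Y) = 5 + L + 4*Y (a(L, Y) = L + (5 + 4*Y) = 5 + L + 4*Y)
((0 - 4*(-4)*(-3)) + (-3 - 4))*a(6, 3) = ((0 - 4*(-4)*(-3)) + (-3 - 4))*(5 + 6 + 4*3) = ((0 + 16*(-3)) - 7)*(5 + 6 + 12) = ((0 - 48) - 7)*23 = (-48 - 7)*23 = -55*23 = -1265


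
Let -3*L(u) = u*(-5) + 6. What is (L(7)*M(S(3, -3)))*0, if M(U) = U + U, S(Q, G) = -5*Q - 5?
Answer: 0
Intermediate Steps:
S(Q, G) = -5 - 5*Q
M(U) = 2*U
L(u) = -2 + 5*u/3 (L(u) = -(u*(-5) + 6)/3 = -(-5*u + 6)/3 = -(6 - 5*u)/3 = -2 + 5*u/3)
(L(7)*M(S(3, -3)))*0 = ((-2 + (5/3)*7)*(2*(-5 - 5*3)))*0 = ((-2 + 35/3)*(2*(-5 - 15)))*0 = (29*(2*(-20))/3)*0 = ((29/3)*(-40))*0 = -1160/3*0 = 0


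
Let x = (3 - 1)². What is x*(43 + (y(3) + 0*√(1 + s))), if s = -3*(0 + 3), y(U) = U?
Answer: 184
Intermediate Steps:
s = -9 (s = -3*3 = -9)
x = 4 (x = 2² = 4)
x*(43 + (y(3) + 0*√(1 + s))) = 4*(43 + (3 + 0*√(1 - 9))) = 4*(43 + (3 + 0*√(-8))) = 4*(43 + (3 + 0*(2*I*√2))) = 4*(43 + (3 + 0)) = 4*(43 + 3) = 4*46 = 184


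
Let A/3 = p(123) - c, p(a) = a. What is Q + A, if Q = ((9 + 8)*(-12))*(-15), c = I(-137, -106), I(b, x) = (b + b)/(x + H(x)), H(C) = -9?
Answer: 393513/115 ≈ 3421.9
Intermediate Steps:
I(b, x) = 2*b/(-9 + x) (I(b, x) = (b + b)/(x - 9) = (2*b)/(-9 + x) = 2*b/(-9 + x))
c = 274/115 (c = 2*(-137)/(-9 - 106) = 2*(-137)/(-115) = 2*(-137)*(-1/115) = 274/115 ≈ 2.3826)
A = 41613/115 (A = 3*(123 - 1*274/115) = 3*(123 - 274/115) = 3*(13871/115) = 41613/115 ≈ 361.85)
Q = 3060 (Q = (17*(-12))*(-15) = -204*(-15) = 3060)
Q + A = 3060 + 41613/115 = 393513/115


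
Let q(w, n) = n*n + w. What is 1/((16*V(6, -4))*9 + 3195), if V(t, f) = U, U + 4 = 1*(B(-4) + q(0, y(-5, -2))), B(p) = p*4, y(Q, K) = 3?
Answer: 1/1611 ≈ 0.00062073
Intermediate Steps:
q(w, n) = w + n² (q(w, n) = n² + w = w + n²)
B(p) = 4*p
U = -11 (U = -4 + 1*(4*(-4) + (0 + 3²)) = -4 + 1*(-16 + (0 + 9)) = -4 + 1*(-16 + 9) = -4 + 1*(-7) = -4 - 7 = -11)
V(t, f) = -11
1/((16*V(6, -4))*9 + 3195) = 1/((16*(-11))*9 + 3195) = 1/(-176*9 + 3195) = 1/(-1584 + 3195) = 1/1611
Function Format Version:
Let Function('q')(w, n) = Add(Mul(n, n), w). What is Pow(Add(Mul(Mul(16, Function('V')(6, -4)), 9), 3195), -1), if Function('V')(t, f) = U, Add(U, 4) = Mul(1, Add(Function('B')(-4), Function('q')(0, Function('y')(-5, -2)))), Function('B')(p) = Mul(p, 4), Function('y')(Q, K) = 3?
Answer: Rational(1, 1611) ≈ 0.00062073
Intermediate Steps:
Function('q')(w, n) = Add(w, Pow(n, 2)) (Function('q')(w, n) = Add(Pow(n, 2), w) = Add(w, Pow(n, 2)))
Function('B')(p) = Mul(4, p)
U = -11 (U = Add(-4, Mul(1, Add(Mul(4, -4), Add(0, Pow(3, 2))))) = Add(-4, Mul(1, Add(-16, Add(0, 9)))) = Add(-4, Mul(1, Add(-16, 9))) = Add(-4, Mul(1, -7)) = Add(-4, -7) = -11)
Function('V')(t, f) = -11
Pow(Add(Mul(Mul(16, Function('V')(6, -4)), 9), 3195), -1) = Pow(Add(Mul(Mul(16, -11), 9), 3195), -1) = Pow(Add(Mul(-176, 9), 3195), -1) = Pow(Add(-1584, 3195), -1) = Pow(1611, -1) = Rational(1, 1611)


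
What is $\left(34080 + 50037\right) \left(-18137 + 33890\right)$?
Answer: $1325095101$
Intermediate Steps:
$\left(34080 + 50037\right) \left(-18137 + 33890\right) = 84117 \cdot 15753 = 1325095101$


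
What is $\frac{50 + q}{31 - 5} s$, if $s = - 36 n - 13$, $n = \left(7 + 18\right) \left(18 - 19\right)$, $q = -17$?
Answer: $\frac{29271}{26} \approx 1125.8$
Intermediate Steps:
$n = -25$ ($n = 25 \left(-1\right) = -25$)
$s = 887$ ($s = \left(-36\right) \left(-25\right) - 13 = 900 - 13 = 887$)
$\frac{50 + q}{31 - 5} s = \frac{50 - 17}{31 - 5} \cdot 887 = \frac{33}{26} \cdot 887 = \frac{29271}{26}$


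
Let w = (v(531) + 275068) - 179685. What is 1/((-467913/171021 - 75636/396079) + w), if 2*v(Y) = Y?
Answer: 45158551106/4319215498223919 ≈ 1.0455e-5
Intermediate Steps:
v(Y) = Y/2
w = 191297/2 (w = ((½)*531 + 275068) - 179685 = (531/2 + 275068) - 179685 = 550667/2 - 179685 = 191297/2 ≈ 95649.)
1/((-467913/171021 - 75636/396079) + w) = 1/((-467913/171021 - 75636/396079) + 191297/2) = 1/((-467913*1/171021 - 75636*1/396079) + 191297/2) = 1/((-155971/57007 - 75636/396079) + 191297/2) = 1/(-66088619161/22579275553 + 191297/2) = 1/(4319215498223919/45158551106) = 45158551106/4319215498223919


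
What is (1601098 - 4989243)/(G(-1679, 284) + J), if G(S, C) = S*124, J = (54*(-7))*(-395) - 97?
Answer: 3388145/58983 ≈ 57.443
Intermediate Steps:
J = 149213 (J = -378*(-395) - 97 = 149310 - 97 = 149213)
G(S, C) = 124*S
(1601098 - 4989243)/(G(-1679, 284) + J) = (1601098 - 4989243)/(124*(-1679) + 149213) = -3388145/(-208196 + 149213) = -3388145/(-58983) = -3388145*(-1/58983) = 3388145/58983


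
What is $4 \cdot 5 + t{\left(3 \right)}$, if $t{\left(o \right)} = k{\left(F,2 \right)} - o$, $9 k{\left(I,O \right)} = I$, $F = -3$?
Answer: $\frac{50}{3} \approx 16.667$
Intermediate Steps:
$k{\left(I,O \right)} = \frac{I}{9}$
$t{\left(o \right)} = - \frac{1}{3} - o$ ($t{\left(o \right)} = \frac{1}{9} \left(-3\right) - o = - \frac{1}{3} - o$)
$4 \cdot 5 + t{\left(3 \right)} = 4 \cdot 5 - \frac{10}{3} = 20 - \frac{10}{3} = \frac{50}{3}$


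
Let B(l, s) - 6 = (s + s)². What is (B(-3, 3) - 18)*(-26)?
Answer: -624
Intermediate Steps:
B(l, s) = 6 + 4*s² (B(l, s) = 6 + (s + s)² = 6 + (2*s)² = 6 + 4*s²)
(B(-3, 3) - 18)*(-26) = ((6 + 4*3²) - 18)*(-26) = ((6 + 4*9) - 18)*(-26) = ((6 + 36) - 18)*(-26) = (42 - 18)*(-26) = 24*(-26) = -624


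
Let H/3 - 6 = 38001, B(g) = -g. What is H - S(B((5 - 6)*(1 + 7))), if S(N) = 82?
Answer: 113939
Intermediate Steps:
H = 114021 (H = 18 + 3*38001 = 18 + 114003 = 114021)
H - S(B((5 - 6)*(1 + 7))) = 114021 - 1*82 = 114021 - 82 = 113939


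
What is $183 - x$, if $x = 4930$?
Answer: $-4747$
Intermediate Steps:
$183 - x = 183 - 4930 = -4747$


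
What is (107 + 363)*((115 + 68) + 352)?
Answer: 251450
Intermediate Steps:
(107 + 363)*((115 + 68) + 352) = 470*(183 + 352) = 470*535 = 251450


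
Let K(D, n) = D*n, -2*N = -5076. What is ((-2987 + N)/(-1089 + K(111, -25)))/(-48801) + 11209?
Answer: 2113648219927/188567064 ≈ 11209.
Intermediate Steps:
N = 2538 (N = -½*(-5076) = 2538)
((-2987 + N)/(-1089 + K(111, -25)))/(-48801) + 11209 = ((-2987 + 2538)/(-1089 + 111*(-25)))/(-48801) + 11209 = -449/(-1089 - 2775)*(-1/48801) + 11209 = -449/(-3864)*(-1/48801) + 11209 = -449*(-1/3864)*(-1/48801) + 11209 = (449/3864)*(-1/48801) + 11209 = -449/188567064 + 11209 = 2113648219927/188567064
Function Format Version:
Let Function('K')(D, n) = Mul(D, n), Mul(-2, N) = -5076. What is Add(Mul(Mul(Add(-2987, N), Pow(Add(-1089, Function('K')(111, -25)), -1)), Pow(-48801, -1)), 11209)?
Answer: Rational(2113648219927, 188567064) ≈ 11209.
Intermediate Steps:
N = 2538 (N = Mul(Rational(-1, 2), -5076) = 2538)
Add(Mul(Mul(Add(-2987, N), Pow(Add(-1089, Function('K')(111, -25)), -1)), Pow(-48801, -1)), 11209) = Add(Mul(Mul(Add(-2987, 2538), Pow(Add(-1089, Mul(111, -25)), -1)), Pow(-48801, -1)), 11209) = Add(Mul(Mul(-449, Pow(Add(-1089, -2775), -1)), Rational(-1, 48801)), 11209) = Add(Mul(Mul(-449, Pow(-3864, -1)), Rational(-1, 48801)), 11209) = Add(Mul(Mul(-449, Rational(-1, 3864)), Rational(-1, 48801)), 11209) = Add(Mul(Rational(449, 3864), Rational(-1, 48801)), 11209) = Add(Rational(-449, 188567064), 11209) = Rational(2113648219927, 188567064)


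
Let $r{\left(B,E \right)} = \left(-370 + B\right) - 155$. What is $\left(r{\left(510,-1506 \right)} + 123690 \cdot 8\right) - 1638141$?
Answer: $-648636$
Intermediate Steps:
$r{\left(B,E \right)} = -525 + B$
$\left(r{\left(510,-1506 \right)} + 123690 \cdot 8\right) - 1638141 = \left(\left(-525 + 510\right) + 123690 \cdot 8\right) - 1638141 = \left(-15 + 989520\right) - 1638141 = 989505 - 1638141 = -648636$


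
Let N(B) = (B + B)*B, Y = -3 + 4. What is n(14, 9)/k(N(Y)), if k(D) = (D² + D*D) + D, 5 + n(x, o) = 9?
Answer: ⅖ ≈ 0.40000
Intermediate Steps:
n(x, o) = 4 (n(x, o) = -5 + 9 = 4)
Y = 1
N(B) = 2*B² (N(B) = (2*B)*B = 2*B²)
k(D) = D + 2*D² (k(D) = (D² + D²) + D = 2*D² + D = D + 2*D²)
n(14, 9)/k(N(Y)) = 4/(((2*1²)*(1 + 2*(2*1²)))) = 4/(((2*1)*(1 + 2*(2*1)))) = 4/((2*(1 + 2*2))) = 4/((2*(1 + 4))) = 4/((2*5)) = 4/10 = 4*(⅒) = ⅖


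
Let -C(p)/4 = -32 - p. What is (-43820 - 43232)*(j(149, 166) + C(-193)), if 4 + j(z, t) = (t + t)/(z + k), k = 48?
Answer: 11083808848/197 ≈ 5.6263e+7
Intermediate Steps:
C(p) = 128 + 4*p (C(p) = -4*(-32 - p) = 128 + 4*p)
j(z, t) = -4 + 2*t/(48 + z) (j(z, t) = -4 + (t + t)/(z + 48) = -4 + (2*t)/(48 + z) = -4 + 2*t/(48 + z))
(-43820 - 43232)*(j(149, 166) + C(-193)) = (-43820 - 43232)*(2*(-96 + 166 - 2*149)/(48 + 149) + (128 + 4*(-193))) = -87052*(2*(-96 + 166 - 298)/197 + (128 - 772)) = -87052*(2*(1/197)*(-228) - 644) = -87052*(-456/197 - 644) = -87052*(-127324/197) = 11083808848/197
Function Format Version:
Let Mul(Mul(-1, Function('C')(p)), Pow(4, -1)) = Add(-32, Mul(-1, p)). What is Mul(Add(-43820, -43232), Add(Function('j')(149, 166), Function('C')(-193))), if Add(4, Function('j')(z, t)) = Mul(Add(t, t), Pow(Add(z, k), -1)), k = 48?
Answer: Rational(11083808848, 197) ≈ 5.6263e+7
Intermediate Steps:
Function('C')(p) = Add(128, Mul(4, p)) (Function('C')(p) = Mul(-4, Add(-32, Mul(-1, p))) = Add(128, Mul(4, p)))
Function('j')(z, t) = Add(-4, Mul(2, t, Pow(Add(48, z), -1))) (Function('j')(z, t) = Add(-4, Mul(Add(t, t), Pow(Add(z, 48), -1))) = Add(-4, Mul(Mul(2, t), Pow(Add(48, z), -1))) = Add(-4, Mul(2, t, Pow(Add(48, z), -1))))
Mul(Add(-43820, -43232), Add(Function('j')(149, 166), Function('C')(-193))) = Mul(Add(-43820, -43232), Add(Mul(2, Pow(Add(48, 149), -1), Add(-96, 166, Mul(-2, 149))), Add(128, Mul(4, -193)))) = Mul(-87052, Add(Mul(2, Pow(197, -1), Add(-96, 166, -298)), Add(128, -772))) = Mul(-87052, Add(Mul(2, Rational(1, 197), -228), -644)) = Mul(-87052, Add(Rational(-456, 197), -644)) = Mul(-87052, Rational(-127324, 197)) = Rational(11083808848, 197)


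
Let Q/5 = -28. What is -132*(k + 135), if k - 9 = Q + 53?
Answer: -7524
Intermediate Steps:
Q = -140 (Q = 5*(-28) = -140)
k = -78 (k = 9 + (-140 + 53) = 9 - 87 = -78)
-132*(k + 135) = -132*(-78 + 135) = -132*57 = -7524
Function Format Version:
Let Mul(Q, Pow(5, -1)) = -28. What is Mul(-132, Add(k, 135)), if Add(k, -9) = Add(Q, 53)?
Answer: -7524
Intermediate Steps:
Q = -140 (Q = Mul(5, -28) = -140)
k = -78 (k = Add(9, Add(-140, 53)) = Add(9, -87) = -78)
Mul(-132, Add(k, 135)) = Mul(-132, Add(-78, 135)) = Mul(-132, 57) = -7524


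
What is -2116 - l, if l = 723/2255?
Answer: -4772303/2255 ≈ -2116.3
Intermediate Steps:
l = 723/2255 (l = 723*(1/2255) = 723/2255 ≈ 0.32062)
-2116 - l = -2116 - 1*723/2255 = -2116 - 723/2255 = -4772303/2255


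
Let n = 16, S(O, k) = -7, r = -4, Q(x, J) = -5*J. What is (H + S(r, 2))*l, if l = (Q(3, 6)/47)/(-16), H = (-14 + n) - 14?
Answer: -285/376 ≈ -0.75798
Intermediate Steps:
H = -12 (H = (-14 + 16) - 14 = 2 - 14 = -12)
l = 15/376 (l = (-5*6/47)/(-16) = -30*1/47*(-1/16) = -30/47*(-1/16) = 15/376 ≈ 0.039894)
(H + S(r, 2))*l = (-12 - 7)*(15/376) = -19*15/376 = -285/376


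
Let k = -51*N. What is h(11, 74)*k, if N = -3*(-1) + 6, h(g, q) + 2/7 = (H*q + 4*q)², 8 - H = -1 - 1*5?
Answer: -5700580794/7 ≈ -8.1437e+8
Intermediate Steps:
H = 14 (H = 8 - (-1 - 1*5) = 8 - (-1 - 5) = 8 - 1*(-6) = 8 + 6 = 14)
h(g, q) = -2/7 + 324*q² (h(g, q) = -2/7 + (14*q + 4*q)² = -2/7 + (18*q)² = -2/7 + 324*q²)
N = 9 (N = 3 + 6 = 9)
k = -459 (k = -51*9 = -459)
h(11, 74)*k = (-2/7 + 324*74²)*(-459) = (-2/7 + 324*5476)*(-459) = (-2/7 + 1774224)*(-459) = (12419566/7)*(-459) = -5700580794/7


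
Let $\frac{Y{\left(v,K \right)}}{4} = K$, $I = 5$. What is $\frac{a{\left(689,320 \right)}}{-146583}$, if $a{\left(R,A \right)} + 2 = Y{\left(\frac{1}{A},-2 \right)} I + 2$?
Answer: $\frac{40}{146583} \approx 0.00027288$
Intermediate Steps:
$Y{\left(v,K \right)} = 4 K$
$a{\left(R,A \right)} = -40$ ($a{\left(R,A \right)} = -2 + \left(4 \left(-2\right) 5 + 2\right) = -2 + \left(\left(-8\right) 5 + 2\right) = -2 + \left(-40 + 2\right) = -2 - 38 = -40$)
$\frac{a{\left(689,320 \right)}}{-146583} = - \frac{40}{-146583} = \left(-40\right) \left(- \frac{1}{146583}\right) = \frac{40}{146583}$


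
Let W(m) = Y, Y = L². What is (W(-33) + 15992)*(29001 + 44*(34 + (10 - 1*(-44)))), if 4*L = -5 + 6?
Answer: 8411313129/16 ≈ 5.2571e+8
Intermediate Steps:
L = ¼ (L = (-5 + 6)/4 = (¼)*1 = ¼ ≈ 0.25000)
Y = 1/16 (Y = (¼)² = 1/16 ≈ 0.062500)
W(m) = 1/16
(W(-33) + 15992)*(29001 + 44*(34 + (10 - 1*(-44)))) = (1/16 + 15992)*(29001 + 44*(34 + (10 - 1*(-44)))) = 255873*(29001 + 44*(34 + (10 + 44)))/16 = 255873*(29001 + 44*(34 + 54))/16 = 255873*(29001 + 44*88)/16 = 255873*(29001 + 3872)/16 = (255873/16)*32873 = 8411313129/16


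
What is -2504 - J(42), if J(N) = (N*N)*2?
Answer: -6032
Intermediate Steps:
J(N) = 2*N² (J(N) = N²*2 = 2*N²)
-2504 - J(42) = -2504 - 2*42² = -2504 - 2*1764 = -2504 - 1*3528 = -2504 - 3528 = -6032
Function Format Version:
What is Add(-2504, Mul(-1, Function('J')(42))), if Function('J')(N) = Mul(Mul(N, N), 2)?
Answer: -6032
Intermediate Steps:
Function('J')(N) = Mul(2, Pow(N, 2)) (Function('J')(N) = Mul(Pow(N, 2), 2) = Mul(2, Pow(N, 2)))
Add(-2504, Mul(-1, Function('J')(42))) = Add(-2504, Mul(-1, Mul(2, Pow(42, 2)))) = Add(-2504, Mul(-1, Mul(2, 1764))) = Add(-2504, Mul(-1, 3528)) = Add(-2504, -3528) = -6032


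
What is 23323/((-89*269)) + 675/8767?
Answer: -188312566/209890747 ≈ -0.89719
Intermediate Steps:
23323/((-89*269)) + 675/8767 = 23323/(-23941) + 675*(1/8767) = 23323*(-1/23941) + 675/8767 = -23323/23941 + 675/8767 = -188312566/209890747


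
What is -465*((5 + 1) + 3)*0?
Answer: 0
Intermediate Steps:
-465*((5 + 1) + 3)*0 = -465*(6 + 3)*0 = -4185*0 = -465*0 = 0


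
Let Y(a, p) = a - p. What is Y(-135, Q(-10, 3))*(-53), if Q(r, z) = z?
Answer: 7314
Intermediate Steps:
Y(-135, Q(-10, 3))*(-53) = (-135 - 1*3)*(-53) = (-135 - 3)*(-53) = -138*(-53) = 7314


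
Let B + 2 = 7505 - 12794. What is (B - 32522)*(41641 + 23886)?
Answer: -2477772451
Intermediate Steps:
B = -5291 (B = -2 + (7505 - 12794) = -2 - 5289 = -5291)
(B - 32522)*(41641 + 23886) = (-5291 - 32522)*(41641 + 23886) = -37813*65527 = -2477772451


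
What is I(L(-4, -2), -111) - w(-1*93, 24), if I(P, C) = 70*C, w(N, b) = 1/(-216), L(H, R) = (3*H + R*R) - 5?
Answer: -1678319/216 ≈ -7770.0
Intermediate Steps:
L(H, R) = -5 + R**2 + 3*H (L(H, R) = (3*H + R**2) - 5 = (R**2 + 3*H) - 5 = -5 + R**2 + 3*H)
w(N, b) = -1/216
I(L(-4, -2), -111) - w(-1*93, 24) = 70*(-111) - 1*(-1/216) = -7770 + 1/216 = -1678319/216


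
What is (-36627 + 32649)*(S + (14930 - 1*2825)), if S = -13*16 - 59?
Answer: -47091564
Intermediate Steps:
S = -267 (S = -208 - 59 = -267)
(-36627 + 32649)*(S + (14930 - 1*2825)) = (-36627 + 32649)*(-267 + (14930 - 1*2825)) = -3978*(-267 + (14930 - 2825)) = -3978*(-267 + 12105) = -3978*11838 = -47091564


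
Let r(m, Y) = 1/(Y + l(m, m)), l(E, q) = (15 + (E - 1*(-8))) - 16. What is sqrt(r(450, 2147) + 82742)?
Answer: sqrt(140264570019)/1302 ≈ 287.65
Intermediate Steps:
l(E, q) = 7 + E (l(E, q) = (15 + (E + 8)) - 16 = (15 + (8 + E)) - 16 = (23 + E) - 16 = 7 + E)
r(m, Y) = 1/(7 + Y + m) (r(m, Y) = 1/(Y + (7 + m)) = 1/(7 + Y + m))
sqrt(r(450, 2147) + 82742) = sqrt(1/(7 + 2147 + 450) + 82742) = sqrt(1/2604 + 82742) = sqrt(215460169/2604) = sqrt(140264570019)/1302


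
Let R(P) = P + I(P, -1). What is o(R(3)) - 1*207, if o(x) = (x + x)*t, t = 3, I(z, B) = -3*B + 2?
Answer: -159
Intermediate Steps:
I(z, B) = 2 - 3*B
R(P) = 5 + P (R(P) = P + (2 - 3*(-1)) = P + (2 + 3) = P + 5 = 5 + P)
o(x) = 6*x (o(x) = (x + x)*3 = (2*x)*3 = 6*x)
o(R(3)) - 1*207 = 6*(5 + 3) - 1*207 = 6*8 - 207 = 48 - 207 = -159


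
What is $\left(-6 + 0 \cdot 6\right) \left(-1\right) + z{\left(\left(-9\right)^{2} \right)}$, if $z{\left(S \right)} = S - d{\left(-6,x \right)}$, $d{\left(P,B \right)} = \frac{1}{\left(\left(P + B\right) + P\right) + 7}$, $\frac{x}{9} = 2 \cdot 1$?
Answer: $\frac{1130}{13} \approx 86.923$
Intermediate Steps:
$x = 18$ ($x = 9 \cdot 2 \cdot 1 = 9 \cdot 2 = 18$)
$d{\left(P,B \right)} = \frac{1}{7 + B + 2 P}$ ($d{\left(P,B \right)} = \frac{1}{\left(\left(B + P\right) + P\right) + 7} = \frac{1}{\left(B + 2 P\right) + 7} = \frac{1}{7 + B + 2 P}$)
$z{\left(S \right)} = - \frac{1}{13} + S$ ($z{\left(S \right)} = S - \frac{1}{7 + 18 + 2 \left(-6\right)} = S - \frac{1}{7 + 18 - 12} = S - \frac{1}{13} = - \frac{1}{13} + S$)
$\left(-6 + 0 \cdot 6\right) \left(-1\right) + z{\left(\left(-9\right)^{2} \right)} = \left(-6 + 0 \cdot 6\right) \left(-1\right) - \left(\frac{1}{13} - \left(-9\right)^{2}\right) = \left(-6 + 0\right) \left(-1\right) + \left(- \frac{1}{13} + 81\right) = \left(-6\right) \left(-1\right) + \frac{1052}{13} = 6 + \frac{1052}{13} = \frac{1130}{13}$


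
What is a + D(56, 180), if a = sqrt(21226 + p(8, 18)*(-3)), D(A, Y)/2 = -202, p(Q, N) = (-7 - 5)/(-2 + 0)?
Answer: -404 + 2*sqrt(5302) ≈ -258.37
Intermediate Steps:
p(Q, N) = 6 (p(Q, N) = -12/(-2) = -12*(-1/2) = 6)
D(A, Y) = -404 (D(A, Y) = 2*(-202) = -404)
a = 2*sqrt(5302) (a = sqrt(21226 + 6*(-3)) = sqrt(21226 - 18) = sqrt(21208) = 2*sqrt(5302) ≈ 145.63)
a + D(56, 180) = 2*sqrt(5302) - 404 = -404 + 2*sqrt(5302)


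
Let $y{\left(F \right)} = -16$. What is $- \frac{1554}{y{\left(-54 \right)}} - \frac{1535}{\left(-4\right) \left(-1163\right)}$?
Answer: $\frac{900581}{9304} \approx 96.795$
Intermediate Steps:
$- \frac{1554}{y{\left(-54 \right)}} - \frac{1535}{\left(-4\right) \left(-1163\right)} = - \frac{1554}{-16} - \frac{1535}{\left(-4\right) \left(-1163\right)} = \left(-1554\right) \left(- \frac{1}{16}\right) - \frac{1535}{4652} = \frac{777}{8} - \frac{1535}{4652} = \frac{900581}{9304}$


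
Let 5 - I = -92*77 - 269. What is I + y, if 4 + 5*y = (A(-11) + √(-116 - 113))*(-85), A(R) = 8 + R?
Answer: 37041/5 - 17*I*√229 ≈ 7408.2 - 257.26*I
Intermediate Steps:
I = 7358 (I = 5 - (-92*77 - 269) = 5 - (-7084 - 269) = 5 - 1*(-7353) = 5 + 7353 = 7358)
y = 251/5 - 17*I*√229 (y = -⅘ + (((8 - 11) + √(-116 - 113))*(-85))/5 = -⅘ + ((-3 + √(-229))*(-85))/5 = -⅘ + ((-3 + I*√229)*(-85))/5 = -⅘ + (255 - 85*I*√229)/5 = -⅘ + (51 - 17*I*√229) = 251/5 - 17*I*√229 ≈ 50.2 - 257.26*I)
I + y = 7358 + (251/5 - 17*I*√229) = 37041/5 - 17*I*√229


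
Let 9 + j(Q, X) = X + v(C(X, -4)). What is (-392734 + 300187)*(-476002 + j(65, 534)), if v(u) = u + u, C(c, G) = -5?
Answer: 44004895389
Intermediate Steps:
v(u) = 2*u
j(Q, X) = -19 + X (j(Q, X) = -9 + (X + 2*(-5)) = -9 + (X - 10) = -9 + (-10 + X) = -19 + X)
(-392734 + 300187)*(-476002 + j(65, 534)) = (-392734 + 300187)*(-476002 + (-19 + 534)) = -92547*(-476002 + 515) = -92547*(-475487) = 44004895389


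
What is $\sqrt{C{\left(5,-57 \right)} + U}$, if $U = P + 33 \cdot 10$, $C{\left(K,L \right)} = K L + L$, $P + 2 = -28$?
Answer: $i \sqrt{42} \approx 6.4807 i$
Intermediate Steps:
$P = -30$ ($P = -2 - 28 = -30$)
$C{\left(K,L \right)} = L + K L$
$U = 300$ ($U = -30 + 33 \cdot 10 = -30 + 330 = 300$)
$\sqrt{C{\left(5,-57 \right)} + U} = \sqrt{- 57 \left(1 + 5\right) + 300} = \sqrt{\left(-57\right) 6 + 300} = \sqrt{-342 + 300} = \sqrt{-42} = i \sqrt{42}$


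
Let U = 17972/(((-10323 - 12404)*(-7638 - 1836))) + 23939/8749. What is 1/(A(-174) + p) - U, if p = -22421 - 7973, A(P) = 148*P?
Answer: -144705952955124601/52883809793439846 ≈ -2.7363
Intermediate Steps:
p = -30394
U = 2577298668775/941898083451 (U = 17972/((-22727*(-9474))) + 23939*(1/8749) = 17972/215315598 + 23939/8749 = 17972*(1/215315598) + 23939/8749 = 8986/107657799 + 23939/8749 = 2577298668775/941898083451 ≈ 2.7363)
1/(A(-174) + p) - U = 1/(148*(-174) - 30394) - 1*2577298668775/941898083451 = 1/(-25752 - 30394) - 2577298668775/941898083451 = 1/(-56146) - 2577298668775/941898083451 = -1/56146 - 2577298668775/941898083451 = -144705952955124601/52883809793439846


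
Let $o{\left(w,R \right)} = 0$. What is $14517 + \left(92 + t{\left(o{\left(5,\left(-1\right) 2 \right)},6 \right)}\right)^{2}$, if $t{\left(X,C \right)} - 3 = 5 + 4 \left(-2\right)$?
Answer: $22981$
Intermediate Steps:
$t{\left(X,C \right)} = 0$ ($t{\left(X,C \right)} = 3 + \left(5 + 4 \left(-2\right)\right) = 3 + \left(5 - 8\right) = 3 - 3 = 0$)
$14517 + \left(92 + t{\left(o{\left(5,\left(-1\right) 2 \right)},6 \right)}\right)^{2} = 14517 + \left(92 + 0\right)^{2} = 14517 + 92^{2} = 14517 + 8464 = 22981$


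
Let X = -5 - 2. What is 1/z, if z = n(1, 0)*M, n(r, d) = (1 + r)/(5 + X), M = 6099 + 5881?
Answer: -1/11980 ≈ -8.3472e-5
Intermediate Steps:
X = -7
M = 11980
n(r, d) = -1/2 - r/2 (n(r, d) = (1 + r)/(5 - 7) = (1 + r)/(-2) = (1 + r)*(-1/2) = -1/2 - r/2)
z = -11980 (z = (-1/2 - 1/2*1)*11980 = (-1/2 - 1/2)*11980 = -1*11980 = -11980)
1/z = 1/(-11980) = -1/11980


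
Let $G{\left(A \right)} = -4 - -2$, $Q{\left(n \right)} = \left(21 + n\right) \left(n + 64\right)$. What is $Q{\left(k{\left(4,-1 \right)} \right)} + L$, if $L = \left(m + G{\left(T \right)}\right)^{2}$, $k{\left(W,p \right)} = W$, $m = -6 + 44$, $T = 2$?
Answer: $2996$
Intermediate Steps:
$m = 38$
$Q{\left(n \right)} = \left(21 + n\right) \left(64 + n\right)$
$G{\left(A \right)} = -2$ ($G{\left(A \right)} = -4 + 2 = -2$)
$L = 1296$ ($L = \left(38 - 2\right)^{2} = 36^{2} = 1296$)
$Q{\left(k{\left(4,-1 \right)} \right)} + L = \left(1344 + 4^{2} + 85 \cdot 4\right) + 1296 = \left(1344 + 16 + 340\right) + 1296 = 1700 + 1296 = 2996$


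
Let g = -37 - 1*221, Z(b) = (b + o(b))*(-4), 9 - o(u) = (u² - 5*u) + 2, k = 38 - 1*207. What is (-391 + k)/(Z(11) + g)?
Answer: 280/33 ≈ 8.4848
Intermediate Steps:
k = -169 (k = 38 - 207 = -169)
o(u) = 7 - u² + 5*u (o(u) = 9 - ((u² - 5*u) + 2) = 9 - (2 + u² - 5*u) = 9 + (-2 - u² + 5*u) = 7 - u² + 5*u)
Z(b) = -28 - 24*b + 4*b² (Z(b) = (b + (7 - b² + 5*b))*(-4) = (7 - b² + 6*b)*(-4) = -28 - 24*b + 4*b²)
g = -258 (g = -37 - 221 = -258)
(-391 + k)/(Z(11) + g) = (-391 - 169)/((-28 - 24*11 + 4*11²) - 258) = -560/((-28 - 264 + 4*121) - 258) = -560/((-28 - 264 + 484) - 258) = -560/(192 - 258) = -560/(-66) = -560*(-1/66) = 280/33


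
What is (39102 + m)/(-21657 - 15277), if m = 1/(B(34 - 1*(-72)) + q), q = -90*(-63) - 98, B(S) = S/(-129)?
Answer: -28101903693/26543800988 ≈ -1.0587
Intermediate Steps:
B(S) = -S/129 (B(S) = S*(-1/129) = -S/129)
q = 5572 (q = 5670 - 98 = 5572)
m = 129/718682 (m = 1/(-(34 - 1*(-72))/129 + 5572) = 1/(-(34 + 72)/129 + 5572) = 1/(-1/129*106 + 5572) = 1/(-106/129 + 5572) = 1/(718682/129) = 129/718682 ≈ 0.00017950)
(39102 + m)/(-21657 - 15277) = (39102 + 129/718682)/(-21657 - 15277) = (28101903693/718682)/(-36934) = (28101903693/718682)*(-1/36934) = -28101903693/26543800988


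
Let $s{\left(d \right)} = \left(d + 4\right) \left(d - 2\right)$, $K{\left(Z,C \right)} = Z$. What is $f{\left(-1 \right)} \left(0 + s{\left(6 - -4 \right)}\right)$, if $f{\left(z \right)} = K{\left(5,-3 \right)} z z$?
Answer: $560$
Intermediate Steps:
$s{\left(d \right)} = \left(-2 + d\right) \left(4 + d\right)$ ($s{\left(d \right)} = \left(4 + d\right) \left(-2 + d\right) = \left(-2 + d\right) \left(4 + d\right)$)
$f{\left(z \right)} = 5 z^{2}$ ($f{\left(z \right)} = 5 z z = 5 z^{2}$)
$f{\left(-1 \right)} \left(0 + s{\left(6 - -4 \right)}\right) = 5 \left(-1\right)^{2} \left(0 + \left(-8 + \left(6 - -4\right)^{2} + 2 \left(6 - -4\right)\right)\right) = 5 \cdot 1 \left(0 + \left(-8 + \left(6 + 4\right)^{2} + 2 \left(6 + 4\right)\right)\right) = 5 \left(0 + \left(-8 + 10^{2} + 2 \cdot 10\right)\right) = 5 \left(0 + \left(-8 + 100 + 20\right)\right) = 5 \left(0 + 112\right) = 5 \cdot 112 = 560$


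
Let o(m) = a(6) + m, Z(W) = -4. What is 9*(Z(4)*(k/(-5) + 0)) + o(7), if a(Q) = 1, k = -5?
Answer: -28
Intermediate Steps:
o(m) = 1 + m
9*(Z(4)*(k/(-5) + 0)) + o(7) = 9*(-4*(-5/(-5) + 0)) + (1 + 7) = 9*(-4*(-5*(-⅕) + 0)) + 8 = 9*(-4*(1 + 0)) + 8 = 9*(-4*1) + 8 = 9*(-4) + 8 = -36 + 8 = -28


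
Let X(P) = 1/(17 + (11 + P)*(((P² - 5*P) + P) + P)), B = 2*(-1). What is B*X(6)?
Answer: -2/323 ≈ -0.0061920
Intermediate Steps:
B = -2
X(P) = 1/(17 + (11 + P)*(P² - 3*P)) (X(P) = 1/(17 + (11 + P)*((P² - 4*P) + P)) = 1/(17 + (11 + P)*(P² - 3*P)))
B*X(6) = -2/(17 + 6³ - 33*6 + 8*6²) = -2/(17 + 216 - 198 + 8*36) = -2/(17 + 216 - 198 + 288) = -2/323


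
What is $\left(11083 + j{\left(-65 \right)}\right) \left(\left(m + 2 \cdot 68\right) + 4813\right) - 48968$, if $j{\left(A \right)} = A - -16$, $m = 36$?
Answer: $54955522$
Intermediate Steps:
$j{\left(A \right)} = 16 + A$ ($j{\left(A \right)} = A + 16 = 16 + A$)
$\left(11083 + j{\left(-65 \right)}\right) \left(\left(m + 2 \cdot 68\right) + 4813\right) - 48968 = \left(11083 + \left(16 - 65\right)\right) \left(\left(36 + 2 \cdot 68\right) + 4813\right) - 48968 = \left(11083 - 49\right) \left(\left(36 + 136\right) + 4813\right) - 48968 = 11034 \left(172 + 4813\right) - 48968 = 11034 \cdot 4985 - 48968 = 55004490 - 48968 = 54955522$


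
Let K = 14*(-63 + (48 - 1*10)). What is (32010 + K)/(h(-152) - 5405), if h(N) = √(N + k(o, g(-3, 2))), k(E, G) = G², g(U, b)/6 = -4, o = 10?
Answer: -171122300/29213601 - 63320*√106/29213601 ≈ -5.8799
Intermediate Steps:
g(U, b) = -24 (g(U, b) = 6*(-4) = -24)
h(N) = √(576 + N) (h(N) = √(N + (-24)²) = √(N + 576) = √(576 + N))
K = -350 (K = 14*(-63 + (48 - 10)) = 14*(-63 + 38) = 14*(-25) = -350)
(32010 + K)/(h(-152) - 5405) = (32010 - 350)/(√(576 - 152) - 5405) = 31660/(√424 - 5405) = 31660/(2*√106 - 5405) = 31660/(-5405 + 2*√106)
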